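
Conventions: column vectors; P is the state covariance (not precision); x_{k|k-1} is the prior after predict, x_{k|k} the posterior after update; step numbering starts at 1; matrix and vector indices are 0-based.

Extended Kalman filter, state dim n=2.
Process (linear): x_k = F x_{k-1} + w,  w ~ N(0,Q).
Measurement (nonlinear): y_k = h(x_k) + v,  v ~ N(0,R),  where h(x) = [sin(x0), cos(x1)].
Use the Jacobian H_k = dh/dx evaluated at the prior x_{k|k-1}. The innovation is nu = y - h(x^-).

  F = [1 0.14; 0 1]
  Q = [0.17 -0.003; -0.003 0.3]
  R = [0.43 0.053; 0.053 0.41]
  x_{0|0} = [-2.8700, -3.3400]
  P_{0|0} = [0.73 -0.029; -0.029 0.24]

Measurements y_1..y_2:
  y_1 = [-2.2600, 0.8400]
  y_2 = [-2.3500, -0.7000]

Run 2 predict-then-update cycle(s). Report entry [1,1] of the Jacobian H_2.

H_jac[1,1] = -0.6227

step 1: x^-=[-3.3376, -3.3400]  P^-=[0.8966 0.0016; 0.0016 0.5400]  H_jac=[-0.9809 0.0000; 0.0000 -0.1971]  S=[1.2926 0.0533; 0.0533 0.4310]  K=[-0.6838 0.0839; 0.0090 -0.2481]  nu=[-2.4548, 1.8204]  x^+=[-1.5064, -3.8137]  P^+=[0.2953 0.0095; 0.0095 0.5136]
step 2: x^-=[-2.0403, -3.8137]  P^-=[0.4780 0.0784; 0.0784 0.8136]  H_jac=[-0.4524 0.0000; 0.0000 -0.6227]  S=[0.5278 0.0751; 0.0751 0.7255]  K=[-0.4061 -0.0252; 0.0326 -0.7017]  nu=[-1.4582, 0.0825]  x^+=[-1.4502, -3.9192]  P^+=[0.3889 0.0512; 0.0512 0.4593]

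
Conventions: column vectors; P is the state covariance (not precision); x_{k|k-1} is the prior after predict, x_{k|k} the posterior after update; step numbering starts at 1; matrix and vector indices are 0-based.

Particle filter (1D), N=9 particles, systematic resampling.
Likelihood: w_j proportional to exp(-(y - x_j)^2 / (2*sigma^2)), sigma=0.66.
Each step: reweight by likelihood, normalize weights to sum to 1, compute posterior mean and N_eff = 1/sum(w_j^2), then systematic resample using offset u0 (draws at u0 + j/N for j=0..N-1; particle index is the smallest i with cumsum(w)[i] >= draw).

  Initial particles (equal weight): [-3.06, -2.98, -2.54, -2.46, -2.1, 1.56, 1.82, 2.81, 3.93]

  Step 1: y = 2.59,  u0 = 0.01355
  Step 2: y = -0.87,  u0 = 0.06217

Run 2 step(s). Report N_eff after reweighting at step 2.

step 1: w=[0.0000, 0.0000, 0.0000, 0.0000, 0.0000, 0.1578, 0.2700, 0.5044, 0.0679]  mean=2.4215  Neff=2.8029  idx=[5, 5, 6, 6, 7, 7, 7, 7, 7]
step 2: w=[0.4107, 0.4107, 0.0891, 0.0891, 0.0001, 0.0001, 0.0001, 0.0001, 0.0001]  mean=1.6067  Neff=2.8307  idx=[0, 0, 0, 0, 1, 1, 1, 2, 3]

N_eff = 2.8307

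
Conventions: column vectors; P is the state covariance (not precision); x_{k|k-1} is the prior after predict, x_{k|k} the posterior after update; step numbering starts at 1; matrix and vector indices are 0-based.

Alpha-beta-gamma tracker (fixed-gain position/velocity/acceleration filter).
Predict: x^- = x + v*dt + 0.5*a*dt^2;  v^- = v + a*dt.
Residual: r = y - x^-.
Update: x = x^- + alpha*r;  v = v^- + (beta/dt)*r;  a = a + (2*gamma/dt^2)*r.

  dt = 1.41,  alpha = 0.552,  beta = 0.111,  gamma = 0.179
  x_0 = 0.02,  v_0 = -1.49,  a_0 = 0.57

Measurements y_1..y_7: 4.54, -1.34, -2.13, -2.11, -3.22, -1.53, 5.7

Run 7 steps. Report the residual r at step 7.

resid = 15.0810

step 1: x_pred=-1.5143  r=6.0543  x^+=1.8277  v^+=-0.2097  a^+=1.6602
step 2: x_pred=3.1823  r=-4.5223  x^+=0.6860  v^+=1.7752  a^+=0.8459
step 3: x_pred=4.0299  r=-6.1599  x^+=0.6296  v^+=2.4829  a^+=-0.2634
step 4: x_pred=3.8688  r=-5.9788  x^+=0.5685  v^+=1.6409  a^+=-1.3400
step 5: x_pred=1.5502  r=-4.7702  x^+=-1.0829  v^+=-0.6239  a^+=-2.1989
step 6: x_pred=-4.1486  r=2.6186  x^+=-2.7031  v^+=-3.5183  a^+=-1.7274
step 7: x_pred=-9.3810  r=15.0810  x^+=-1.0563  v^+=-4.7667  a^+=0.9883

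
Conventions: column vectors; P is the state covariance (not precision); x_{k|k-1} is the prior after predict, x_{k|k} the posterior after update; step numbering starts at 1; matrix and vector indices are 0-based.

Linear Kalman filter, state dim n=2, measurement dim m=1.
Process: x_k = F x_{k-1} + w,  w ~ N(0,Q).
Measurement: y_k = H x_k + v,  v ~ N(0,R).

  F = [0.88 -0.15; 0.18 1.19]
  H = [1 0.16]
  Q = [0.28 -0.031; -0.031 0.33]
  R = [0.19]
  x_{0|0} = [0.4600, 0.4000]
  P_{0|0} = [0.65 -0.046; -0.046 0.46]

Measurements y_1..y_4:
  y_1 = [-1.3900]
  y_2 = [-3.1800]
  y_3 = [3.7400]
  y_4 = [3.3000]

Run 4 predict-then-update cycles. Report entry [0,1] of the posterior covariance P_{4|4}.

P_post[0,1] = -0.6616

step 1: x^-=[0.3448, 0.5588]  P^-=[0.8059 -0.0571; -0.0571 0.9828]  S=[1.0027]  K=[0.7945; 0.0999]  nu=[-1.8242]  x^+=[-1.1046, 0.3766]  P^+=[0.1728 -0.1367; -0.1367 0.9728]
step 2: x^-=[-1.0285, 0.2493]  P^-=[0.4718 -0.3167; -0.3167 1.6546]  S=[0.6028]  K=[0.6986; -0.0862]  nu=[-2.1914]  x^+=[-2.5594, 0.4382]  P^+=[0.1776 -0.2804; -0.2804 1.6501]
step 3: x^-=[-2.3180, 0.0607]  P^-=[0.5287 -0.5835; -0.5835 2.5523]  S=[0.5973]  K=[0.7288; -0.2931]  nu=[6.0483]  x^+=[2.0900, -1.7122]  P^+=[0.2114 -0.4559; -0.4559 2.5010]
step 4: x^-=[2.0961, -1.6613]  P^-=[0.6203 -0.9090; -0.9090 3.6832]  S=[0.6137]  K=[0.7738; -0.5209]  nu=[1.4697]  x^+=[3.2333, -2.4269]  P^+=[0.2529 -0.6616; -0.6616 3.5167]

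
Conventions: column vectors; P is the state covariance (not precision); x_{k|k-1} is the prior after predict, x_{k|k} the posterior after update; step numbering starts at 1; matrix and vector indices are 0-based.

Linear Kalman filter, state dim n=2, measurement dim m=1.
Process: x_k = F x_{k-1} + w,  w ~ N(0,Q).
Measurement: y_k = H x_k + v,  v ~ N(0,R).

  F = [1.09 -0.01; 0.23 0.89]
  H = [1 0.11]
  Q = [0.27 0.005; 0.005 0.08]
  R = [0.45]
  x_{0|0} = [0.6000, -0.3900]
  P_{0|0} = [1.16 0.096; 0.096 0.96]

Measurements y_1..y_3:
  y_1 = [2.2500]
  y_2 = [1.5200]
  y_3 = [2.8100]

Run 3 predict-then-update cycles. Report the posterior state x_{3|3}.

step 1: x^-=[0.6579, -0.2091]  P^-=[1.6462 0.3802; 0.3802 0.9411]  S=[2.1912]  K=[0.7704; 0.2207]  nu=[1.6151]  x^+=[1.9021, 0.1474]  P^+=[0.3458 0.0076; 0.0076 0.8343]
step 2: x^-=[2.0718, 0.5687]  P^-=[0.6808 0.0916; 0.0916 0.7622]  S=[1.1602]  K=[0.5955; 0.1512]  nu=[-0.6144]  x^+=[1.7060, 0.4758]  P^+=[0.2694 -0.0129; -0.0129 0.7357]
step 3: x^-=[1.8547, 0.8158]  P^-=[0.5904 0.0535; 0.0535 0.6717]  S=[1.0603]  K=[0.5624; 0.1202]  nu=[0.8655]  x^+=[2.3415, 0.9198]  P^+=[0.2551 -0.0181; -0.0181 0.6564]

x_post = [2.3415, 0.9198]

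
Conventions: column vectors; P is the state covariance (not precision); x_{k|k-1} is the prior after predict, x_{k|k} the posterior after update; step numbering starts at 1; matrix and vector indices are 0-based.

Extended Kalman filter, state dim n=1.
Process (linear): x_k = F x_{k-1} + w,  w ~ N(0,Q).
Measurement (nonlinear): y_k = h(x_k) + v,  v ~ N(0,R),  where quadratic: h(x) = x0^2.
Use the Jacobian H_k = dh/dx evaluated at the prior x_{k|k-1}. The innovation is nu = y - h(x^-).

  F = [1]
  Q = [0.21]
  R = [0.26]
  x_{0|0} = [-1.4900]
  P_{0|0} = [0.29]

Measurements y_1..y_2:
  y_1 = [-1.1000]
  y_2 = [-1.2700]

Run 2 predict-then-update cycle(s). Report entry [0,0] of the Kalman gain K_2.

K[0,0] = -0.4705

step 1: x^-=[-1.4900]  P^-=[0.5000]  H_jac=[-2.9800]  S=[4.7002]  K=[-0.3170]  nu=[-3.3201]  x^+=[-0.4375]  P^+=[0.0277]
step 2: x^-=[-0.4375]  P^-=[0.2377]  H_jac=[-0.8750]  S=[0.4420]  K=[-0.4705]  nu=[-1.4614]  x^+=[0.2501]  P^+=[0.1398]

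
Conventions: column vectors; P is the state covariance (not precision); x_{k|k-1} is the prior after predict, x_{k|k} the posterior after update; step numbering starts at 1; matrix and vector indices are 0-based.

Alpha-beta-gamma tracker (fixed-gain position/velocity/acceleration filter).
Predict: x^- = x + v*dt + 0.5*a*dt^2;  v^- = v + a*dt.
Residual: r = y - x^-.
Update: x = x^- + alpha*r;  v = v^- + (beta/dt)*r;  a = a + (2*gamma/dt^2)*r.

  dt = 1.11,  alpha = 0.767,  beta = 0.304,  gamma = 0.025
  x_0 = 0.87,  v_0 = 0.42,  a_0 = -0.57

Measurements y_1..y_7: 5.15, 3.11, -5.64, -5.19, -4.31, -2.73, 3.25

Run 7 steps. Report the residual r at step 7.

resid = 9.2672

step 1: x_pred=0.9851  r=4.1649  x^+=4.1796  v^+=0.9280  a^+=-0.4010
step 2: x_pred=4.9626  r=-1.8526  x^+=3.5417  v^+=-0.0245  a^+=-0.4762
step 3: x_pred=3.2211  r=-8.8611  x^+=-3.5754  v^+=-2.9799  a^+=-0.8358
step 4: x_pred=-7.3979  r=2.2079  x^+=-5.7044  v^+=-3.3029  a^+=-0.7462
step 5: x_pred=-9.8303  r=5.5203  x^+=-5.5962  v^+=-2.6192  a^+=-0.5221
step 6: x_pred=-8.8253  r=6.0953  x^+=-4.1502  v^+=-1.5295  a^+=-0.2748
step 7: x_pred=-6.0172  r=9.2672  x^+=1.0907  v^+=0.7035  a^+=0.1013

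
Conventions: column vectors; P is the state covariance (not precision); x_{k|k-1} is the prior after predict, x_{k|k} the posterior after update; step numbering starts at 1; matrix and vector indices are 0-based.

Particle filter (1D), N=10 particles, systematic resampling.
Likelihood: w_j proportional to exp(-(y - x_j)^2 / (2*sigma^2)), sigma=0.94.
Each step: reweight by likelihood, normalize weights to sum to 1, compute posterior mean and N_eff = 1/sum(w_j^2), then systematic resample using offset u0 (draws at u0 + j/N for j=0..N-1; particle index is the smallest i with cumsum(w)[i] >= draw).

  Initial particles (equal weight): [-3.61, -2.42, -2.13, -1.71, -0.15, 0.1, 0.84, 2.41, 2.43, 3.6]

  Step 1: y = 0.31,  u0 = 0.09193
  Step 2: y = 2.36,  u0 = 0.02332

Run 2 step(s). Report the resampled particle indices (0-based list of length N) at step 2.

step 1: w=[0.0001, 0.0049, 0.0114, 0.0328, 0.2930, 0.3222, 0.2818, 0.0272, 0.0260, 0.0007]  mean=0.2640  Neff=3.6806  idx=[4, 4, 4, 5, 5, 5, 6, 6, 6, 8]
step 2: w=[0.0137, 0.0137, 0.0137, 0.0270, 0.0270, 0.0270, 0.1313, 0.1313, 0.1313, 0.4840]  mean=1.5089  Neff=3.4635  idx=[1, 6, 6, 7, 8, 9, 9, 9, 9, 9]

resampled_idx = [1, 6, 6, 7, 8, 9, 9, 9, 9, 9]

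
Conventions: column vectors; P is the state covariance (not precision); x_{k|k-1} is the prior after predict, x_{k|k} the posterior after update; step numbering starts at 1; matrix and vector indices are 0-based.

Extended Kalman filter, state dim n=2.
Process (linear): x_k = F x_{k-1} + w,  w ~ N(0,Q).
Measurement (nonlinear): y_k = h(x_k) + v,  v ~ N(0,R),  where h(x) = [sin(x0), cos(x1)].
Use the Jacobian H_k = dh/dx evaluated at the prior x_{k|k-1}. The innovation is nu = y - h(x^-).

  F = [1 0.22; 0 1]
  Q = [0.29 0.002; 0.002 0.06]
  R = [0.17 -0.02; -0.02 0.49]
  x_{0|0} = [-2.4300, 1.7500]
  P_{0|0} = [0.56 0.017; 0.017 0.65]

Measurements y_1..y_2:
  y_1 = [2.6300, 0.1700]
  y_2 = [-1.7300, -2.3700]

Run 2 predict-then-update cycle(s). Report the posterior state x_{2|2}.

x_post = [-7.7087, 2.1277]

step 1: x^-=[-2.0450, 1.7500]  P^-=[0.8889 0.1620; 0.1620 0.7100]  H_jac=[-0.4566 0.0000; 0.0000 -0.9840]  S=[0.3554 0.0528; 0.0528 1.1774]  K=[-1.1297 -0.0847; -0.1208 -0.5879]  nu=[3.5197, 0.3482]  x^+=[-6.0507, 1.1200]  P^+=[0.4169 0.0192; 0.0192 0.2903]
step 2: x^-=[-5.8043, 1.1200]  P^-=[0.7294 0.0851; 0.0851 0.3503]  H_jac=[0.8875 0.0000; 0.0000 -0.9001]  S=[0.7445 -0.0880; -0.0880 0.7738]  K=[0.8695 -0.0001; 0.0540 -0.4013]  nu=[-2.1908, -2.8057]  x^+=[-7.7087, 2.1277]  P^+=[0.1665 0.0194; 0.0194 0.2197]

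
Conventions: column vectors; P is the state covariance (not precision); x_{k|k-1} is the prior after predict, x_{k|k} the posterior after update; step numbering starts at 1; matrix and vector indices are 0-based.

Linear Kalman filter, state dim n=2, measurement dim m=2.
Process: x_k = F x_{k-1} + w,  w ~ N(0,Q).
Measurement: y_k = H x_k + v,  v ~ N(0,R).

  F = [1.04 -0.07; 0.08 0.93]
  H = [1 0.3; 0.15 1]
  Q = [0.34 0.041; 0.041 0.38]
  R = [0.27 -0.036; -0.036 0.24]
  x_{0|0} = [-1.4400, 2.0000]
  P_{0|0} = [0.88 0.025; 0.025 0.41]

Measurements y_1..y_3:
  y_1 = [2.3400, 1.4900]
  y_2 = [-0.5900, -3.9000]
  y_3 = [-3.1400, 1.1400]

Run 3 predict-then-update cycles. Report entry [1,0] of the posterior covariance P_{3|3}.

step 1: x^-=[-1.6376, 1.7448]  P^-=[1.2902 0.1116; 0.1116 0.7440]  S=[1.6941 0.4973; 0.4973 1.0465]  K=[0.8086 -0.0927; -0.0183 0.7356]  nu=[3.4542, -0.0092]  x^+=[1.1561, 1.6747]  P^+=[0.2482 -0.0886; -0.0886 0.1905]
step 2: x^-=[1.0851, 1.6499]  P^-=[0.6223 -0.0359; -0.0359 0.5332]  S=[0.9187 0.1797; 0.1797 0.7764]  K=[0.6820 -0.0840; 0.0021 0.6793]  nu=[-2.1701, -5.7127]  x^+=[0.0846, -2.2352]  P^+=[0.2100 -0.0762; -0.0762 0.1744]
step 3: x^-=[0.2445, -2.0720]  P^-=[0.5791 -0.0262; -0.0262 0.5208]  S=[0.8803 0.1798; 0.1798 0.7660]  K=[0.6646 -0.0767; 0.0105 0.6723]  nu=[-2.7629, 3.1753]  x^+=[-1.8355, 0.0340]  P^+=[0.2041 -0.0730; -0.0730 0.1719]

P_post[1,0] = -0.0730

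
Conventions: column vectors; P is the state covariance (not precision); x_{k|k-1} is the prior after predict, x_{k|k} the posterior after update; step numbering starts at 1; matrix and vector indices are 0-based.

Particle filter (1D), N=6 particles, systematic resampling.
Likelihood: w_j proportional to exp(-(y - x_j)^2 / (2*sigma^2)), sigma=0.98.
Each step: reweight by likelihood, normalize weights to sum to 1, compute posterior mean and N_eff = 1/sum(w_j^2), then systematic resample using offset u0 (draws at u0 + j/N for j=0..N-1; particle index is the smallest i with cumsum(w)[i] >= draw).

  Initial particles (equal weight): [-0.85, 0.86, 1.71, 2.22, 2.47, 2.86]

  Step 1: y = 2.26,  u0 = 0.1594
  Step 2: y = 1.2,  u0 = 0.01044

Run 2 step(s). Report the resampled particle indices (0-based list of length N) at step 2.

resampled_idx = [0, 0, 1, 2, 2, 4]

step 1: w=[0.0016, 0.0895, 0.2122, 0.2481, 0.2427, 0.2059]  mean=2.1776  Neff=4.6321  idx=[2, 3, 3, 4, 5, 5]
step 2: w=[0.2965, 0.1975, 0.1975, 0.1466, 0.0809, 0.0809]  mean=2.2089  Neff=4.9861  idx=[0, 0, 1, 2, 2, 4]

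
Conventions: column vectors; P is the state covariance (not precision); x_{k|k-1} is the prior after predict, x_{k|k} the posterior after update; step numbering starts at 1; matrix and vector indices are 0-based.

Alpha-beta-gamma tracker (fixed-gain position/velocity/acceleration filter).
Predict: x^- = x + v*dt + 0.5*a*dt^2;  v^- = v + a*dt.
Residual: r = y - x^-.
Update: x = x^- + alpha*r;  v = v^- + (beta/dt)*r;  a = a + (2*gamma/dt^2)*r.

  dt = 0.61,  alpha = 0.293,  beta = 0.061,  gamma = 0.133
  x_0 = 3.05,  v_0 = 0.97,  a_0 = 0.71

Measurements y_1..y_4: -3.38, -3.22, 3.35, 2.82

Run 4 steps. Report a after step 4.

a_post = 2.9248

step 1: x_pred=3.7738  r=-7.1538  x^+=1.6777  v^+=0.6877  a^+=-4.4040
step 2: x_pred=1.2779  r=-4.4979  x^+=-0.0400  v^+=-2.4485  a^+=-7.6193
step 3: x_pred=-2.9512  r=6.3012  x^+=-1.1049  v^+=-6.4662  a^+=-3.1149
step 4: x_pred=-5.6288  r=8.4488  x^+=-3.1533  v^+=-7.5214  a^+=2.9248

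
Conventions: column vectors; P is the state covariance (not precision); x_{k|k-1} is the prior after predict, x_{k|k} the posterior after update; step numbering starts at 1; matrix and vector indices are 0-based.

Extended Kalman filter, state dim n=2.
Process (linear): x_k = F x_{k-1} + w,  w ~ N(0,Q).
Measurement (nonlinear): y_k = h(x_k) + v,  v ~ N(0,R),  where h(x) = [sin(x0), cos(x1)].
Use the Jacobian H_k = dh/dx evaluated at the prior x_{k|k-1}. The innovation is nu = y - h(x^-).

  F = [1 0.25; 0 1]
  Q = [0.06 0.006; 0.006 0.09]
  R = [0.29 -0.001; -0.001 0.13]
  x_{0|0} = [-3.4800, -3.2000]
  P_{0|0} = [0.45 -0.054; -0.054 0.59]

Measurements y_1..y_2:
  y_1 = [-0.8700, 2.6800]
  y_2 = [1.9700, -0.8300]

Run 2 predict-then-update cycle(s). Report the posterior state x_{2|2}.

x_post = [-4.7622, -3.9013]

step 1: x^-=[-4.2800, -3.2000]  P^-=[0.5199 0.0995; 0.0995 0.6800]  H_jac=[-0.4190 0.0000; 0.0000 -0.0584]  S=[0.3813 0.0014; 0.0014 0.1323]  K=[-0.5712 -0.0377; -0.1082 -0.2988]  nu=[-1.7780, 3.6783]  x^+=[-3.4031, -4.1067]  P^+=[0.3952 0.0742; 0.0742 0.6636]
step 2: x^-=[-4.4298, -4.1067]  P^-=[0.5338 0.2461; 0.2461 0.7536]  H_jac=[-0.2789 0.0000; 0.0000 -0.8221]  S=[0.3315 0.0554; 0.0554 0.6394]  K=[-0.4019 -0.2816; -0.0457 -0.9651]  nu=[1.0097, -0.2607]  x^+=[-4.7622, -3.9013]  P^+=[0.4170 0.0440; 0.0440 0.1525]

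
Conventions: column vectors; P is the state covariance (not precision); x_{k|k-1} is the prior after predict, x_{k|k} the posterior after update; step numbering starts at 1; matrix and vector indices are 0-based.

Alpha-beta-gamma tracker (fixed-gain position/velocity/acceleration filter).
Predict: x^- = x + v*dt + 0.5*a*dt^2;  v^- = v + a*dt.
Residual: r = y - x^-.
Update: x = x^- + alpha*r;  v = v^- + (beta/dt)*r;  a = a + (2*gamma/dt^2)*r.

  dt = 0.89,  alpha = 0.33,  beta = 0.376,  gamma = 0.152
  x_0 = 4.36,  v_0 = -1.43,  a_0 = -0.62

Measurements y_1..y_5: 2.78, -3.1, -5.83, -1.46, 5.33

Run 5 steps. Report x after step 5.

step 1: x_pred=2.8417  r=-0.0617  x^+=2.8214  v^+=-2.0079  a^+=-0.6437
step 2: x_pred=0.7794  r=-3.8794  x^+=-0.5008  v^+=-4.2197  a^+=-2.1326
step 3: x_pred=-5.1010  r=-0.7290  x^+=-5.3415  v^+=-6.4257  a^+=-2.4124
step 4: x_pred=-12.0159  r=10.5559  x^+=-8.5324  v^+=-4.1132  a^+=1.6388
step 5: x_pred=-11.5441  r=16.8741  x^+=-5.9756  v^+=4.4742  a^+=8.1150

x_post = -5.9756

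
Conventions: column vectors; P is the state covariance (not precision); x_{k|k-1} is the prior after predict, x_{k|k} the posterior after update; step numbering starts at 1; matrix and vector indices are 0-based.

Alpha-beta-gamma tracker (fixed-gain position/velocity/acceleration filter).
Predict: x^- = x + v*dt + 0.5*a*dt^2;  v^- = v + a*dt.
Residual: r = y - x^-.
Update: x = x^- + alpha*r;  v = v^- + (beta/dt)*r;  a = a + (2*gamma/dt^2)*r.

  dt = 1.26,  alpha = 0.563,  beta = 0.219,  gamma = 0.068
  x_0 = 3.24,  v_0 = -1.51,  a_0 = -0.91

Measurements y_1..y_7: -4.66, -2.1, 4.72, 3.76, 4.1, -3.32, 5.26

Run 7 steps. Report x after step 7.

x_post = 4.6222

step 1: x_pred=0.6150  r=-5.2750  x^+=-2.3548  v^+=-3.5735  a^+=-1.3619
step 2: x_pred=-7.9384  r=5.8384  x^+=-4.6514  v^+=-4.2746  a^+=-0.8617
step 3: x_pred=-10.7215  r=15.4415  x^+=-2.0279  v^+=-2.6766  a^+=0.4610
step 4: x_pred=-5.0344  r=8.7944  x^+=-0.0832  v^+=-0.5671  a^+=1.2144
step 5: x_pred=0.1663  r=3.9337  x^+=2.3810  v^+=1.6468  a^+=1.5514
step 6: x_pred=5.6874  r=-9.0074  x^+=0.6162  v^+=2.0359  a^+=0.7798
step 7: x_pred=3.8005  r=1.4595  x^+=4.6222  v^+=3.2721  a^+=0.9048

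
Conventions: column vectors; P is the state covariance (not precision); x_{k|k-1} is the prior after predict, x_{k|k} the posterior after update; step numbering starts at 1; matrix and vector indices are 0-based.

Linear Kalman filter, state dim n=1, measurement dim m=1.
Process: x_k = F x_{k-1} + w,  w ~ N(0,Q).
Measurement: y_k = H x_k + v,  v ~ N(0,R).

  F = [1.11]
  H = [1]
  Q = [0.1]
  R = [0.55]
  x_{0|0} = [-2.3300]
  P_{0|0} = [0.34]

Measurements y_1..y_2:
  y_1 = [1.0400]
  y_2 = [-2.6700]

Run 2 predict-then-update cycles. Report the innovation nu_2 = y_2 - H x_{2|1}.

step 1: x^-=[-2.5863]  P^-=[0.5189]  S=[1.0689]  K=[0.4855]  nu=[3.6263]  x^+=[-0.8259]  P^+=[0.2670]
step 2: x^-=[-0.9167]  P^-=[0.4290]  S=[0.9790]  K=[0.4382]  nu=[-1.7533]  x^+=[-1.6850]  P^+=[0.2410]

innov = [-1.7533]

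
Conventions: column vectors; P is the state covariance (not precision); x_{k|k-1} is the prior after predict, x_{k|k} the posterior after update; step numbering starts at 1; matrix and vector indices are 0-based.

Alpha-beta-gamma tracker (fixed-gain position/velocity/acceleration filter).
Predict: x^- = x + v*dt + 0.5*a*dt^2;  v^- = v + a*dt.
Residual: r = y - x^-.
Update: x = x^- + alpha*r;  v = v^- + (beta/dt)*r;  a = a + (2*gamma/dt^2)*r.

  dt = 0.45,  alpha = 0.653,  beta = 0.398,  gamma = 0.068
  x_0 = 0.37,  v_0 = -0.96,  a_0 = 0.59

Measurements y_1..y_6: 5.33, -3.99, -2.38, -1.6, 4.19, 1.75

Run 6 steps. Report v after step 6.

step 1: x_pred=-0.0023  r=5.3323  x^+=3.4797  v^+=4.0216  a^+=4.1712
step 2: x_pred=5.7118  r=-9.7018  x^+=-0.6235  v^+=-2.6820  a^+=-2.3446
step 3: x_pred=-2.0678  r=-0.3122  x^+=-2.2717  v^+=-4.0132  a^+=-2.5542
step 4: x_pred=-4.3362  r=2.7362  x^+=-2.5495  v^+=-2.7426  a^+=-0.7166
step 5: x_pred=-3.8562  r=8.0462  x^+=1.3980  v^+=4.0514  a^+=4.6873
step 6: x_pred=3.6957  r=-1.9457  x^+=2.4251  v^+=4.4398  a^+=3.3806

v_post = 4.4398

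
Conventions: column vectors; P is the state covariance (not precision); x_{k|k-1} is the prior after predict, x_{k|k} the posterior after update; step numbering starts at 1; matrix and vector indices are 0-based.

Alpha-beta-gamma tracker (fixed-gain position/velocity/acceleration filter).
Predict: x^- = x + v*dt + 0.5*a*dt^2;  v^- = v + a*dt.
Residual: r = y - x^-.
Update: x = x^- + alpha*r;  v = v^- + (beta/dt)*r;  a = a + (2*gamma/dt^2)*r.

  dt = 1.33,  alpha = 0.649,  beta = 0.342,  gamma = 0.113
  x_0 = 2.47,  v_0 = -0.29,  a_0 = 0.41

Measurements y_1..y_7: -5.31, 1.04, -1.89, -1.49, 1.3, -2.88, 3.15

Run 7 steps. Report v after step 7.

v_post = 1.5668

step 1: x_pred=2.4469  r=-7.7569  x^+=-2.5873  v^+=-1.7393  a^+=-0.5810
step 2: x_pred=-5.4145  r=6.4545  x^+=-1.2255  v^+=-0.8524  a^+=0.2436
step 3: x_pred=-2.1438  r=0.2538  x^+=-1.9791  v^+=-0.4631  a^+=0.2760
step 4: x_pred=-2.3509  r=0.8609  x^+=-1.7922  v^+=0.1254  a^+=0.3860
step 5: x_pred=-1.2840  r=2.5840  x^+=0.3930  v^+=1.3032  a^+=0.7162
step 6: x_pred=2.7597  r=-5.6397  x^+=-0.9005  v^+=0.8055  a^+=-0.0044
step 7: x_pred=0.1670  r=2.9830  x^+=2.1030  v^+=1.5668  a^+=0.3767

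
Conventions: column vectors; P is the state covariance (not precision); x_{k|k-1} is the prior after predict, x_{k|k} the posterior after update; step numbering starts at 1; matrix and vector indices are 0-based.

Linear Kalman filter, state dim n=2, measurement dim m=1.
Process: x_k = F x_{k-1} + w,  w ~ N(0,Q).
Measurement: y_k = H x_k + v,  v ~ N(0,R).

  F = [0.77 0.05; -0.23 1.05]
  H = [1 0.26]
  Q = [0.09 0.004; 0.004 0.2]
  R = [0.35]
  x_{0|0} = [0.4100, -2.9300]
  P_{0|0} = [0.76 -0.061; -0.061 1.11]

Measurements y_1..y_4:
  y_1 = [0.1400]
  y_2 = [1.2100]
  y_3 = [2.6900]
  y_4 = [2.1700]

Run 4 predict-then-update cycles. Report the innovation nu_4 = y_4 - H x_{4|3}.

step 1: x^-=[0.1692, -3.1708]  P^-=[0.5387 -0.1209; -0.1209 1.4934]  S=[0.9268]  K=[0.5473; 0.2885]  nu=[0.7952]  x^+=[0.6044, -2.9414]  P^+=[0.2611 -0.2673; -0.2673 1.4163]
step 2: x^-=[0.3183, -3.2275]  P^-=[0.2277 -0.1809; -0.1809 1.9044]  S=[0.6124]  K=[0.2951; 0.5131]  nu=[1.7308]  x^+=[0.8291, -2.3394]  P^+=[0.1744 -0.2736; -0.2736 1.7431]
step 3: x^-=[0.5214, -2.6470]  P^-=[0.1767 -0.1534; -0.1534 2.2632]  S=[0.5999]  K=[0.2280; 0.7251]  nu=[2.8568]  x^+=[1.1729, -0.5756]  P^+=[0.1455 -0.2526; -0.2526 1.9478]
step 4: x^-=[0.8744, -0.8741]  P^-=[0.1617 -0.1209; -0.1209 2.4772]  S=[0.6163]  K=[0.2114; 0.8489]  nu=[1.5229]  x^+=[1.1962, 0.4188]  P^+=[0.1342 -0.2315; -0.2315 2.0330]

innov = [1.5229]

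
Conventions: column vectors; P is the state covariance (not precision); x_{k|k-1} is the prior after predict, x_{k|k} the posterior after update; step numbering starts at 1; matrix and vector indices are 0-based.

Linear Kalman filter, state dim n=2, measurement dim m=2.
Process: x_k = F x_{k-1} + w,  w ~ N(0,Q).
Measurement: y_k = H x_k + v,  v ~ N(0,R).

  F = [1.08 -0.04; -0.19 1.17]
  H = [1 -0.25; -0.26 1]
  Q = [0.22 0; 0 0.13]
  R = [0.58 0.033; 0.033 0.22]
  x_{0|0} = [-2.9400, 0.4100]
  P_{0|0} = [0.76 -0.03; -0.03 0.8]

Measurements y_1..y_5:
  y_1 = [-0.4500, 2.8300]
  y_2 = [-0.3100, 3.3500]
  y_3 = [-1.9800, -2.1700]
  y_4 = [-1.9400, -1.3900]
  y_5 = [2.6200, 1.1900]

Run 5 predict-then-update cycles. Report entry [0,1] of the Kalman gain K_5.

step 1: x^-=[-3.1916, 1.0383]  P^-=[1.1103 -0.2315; -0.2315 1.2659]  S=[1.8852 -0.8187; -0.8187 1.6813]  K=[0.6155 -0.0097; 0.0658 0.8207]  nu=[3.0012, 0.9619]  x^+=[-1.3538, 2.0251]  P^+=[0.3863 0.1186; 0.1186 0.2136]
step 2: x^-=[-1.5431, 2.6266]  P^-=[0.6607 0.0615; 0.0615 0.3836]  S=[1.2339 -0.1692; -0.1692 0.6162]  K=[0.5179 -0.0368; 0.0560 0.6119]  nu=[1.8898, 0.3222]  x^+=[-0.5762, 2.9296]  P^+=[0.3224 0.0928; 0.0928 0.1606]
step 3: x^-=[-0.7395, 3.5371]  P^-=[0.5883 0.0443; 0.0443 0.3202]  S=[1.1661 -0.1528; -0.1528 0.5569]  K=[0.4869 -0.0615; 0.0436 0.5662]  nu=[-0.3563, -5.8993]  x^+=[-0.5504, 0.1813]  P^+=[0.3006 0.0807; 0.0807 0.1470]
step 4: x^-=[-0.6017, 0.3167]  P^-=[0.5638 0.0340; 0.0340 0.3062]  S=[1.1460 -0.1539; -0.1539 0.5466]  K=[0.4749 -0.0722; 0.0374 0.5545]  nu=[-1.2591, -1.8632]  x^+=[-1.0651, -0.7634]  P^+=[0.2920 0.0757; 0.0757 0.1429]
step 5: x^-=[-1.1197, -0.6908]  P^-=[0.5543 0.0296; 0.0296 0.3025]  S=[1.1383 -0.1552; -0.1552 0.5446]  K=[0.4700 -0.0763; 0.0347 0.5512]  nu=[3.5670, 1.5897]  x^+=[0.4354, 0.3094]  P^+=[0.2885 0.0737; 0.0737 0.1416]

K[0,1] = -0.0763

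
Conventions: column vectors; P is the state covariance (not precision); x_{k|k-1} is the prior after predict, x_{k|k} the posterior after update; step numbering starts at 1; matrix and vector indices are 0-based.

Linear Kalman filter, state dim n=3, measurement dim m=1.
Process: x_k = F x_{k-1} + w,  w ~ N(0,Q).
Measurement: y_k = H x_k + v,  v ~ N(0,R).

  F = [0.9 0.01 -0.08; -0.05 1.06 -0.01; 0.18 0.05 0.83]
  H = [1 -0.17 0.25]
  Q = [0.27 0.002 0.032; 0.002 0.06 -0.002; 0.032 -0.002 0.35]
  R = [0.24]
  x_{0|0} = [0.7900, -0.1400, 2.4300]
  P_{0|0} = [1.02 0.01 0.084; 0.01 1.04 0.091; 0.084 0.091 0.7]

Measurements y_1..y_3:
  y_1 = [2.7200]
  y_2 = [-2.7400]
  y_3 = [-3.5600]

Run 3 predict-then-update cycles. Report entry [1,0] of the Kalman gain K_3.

step 1: x^-=[0.5152, -0.2122, 2.1521]  P^-=[1.0887 -0.0309 0.2137; -0.0309 1.2283 0.1164; 0.2137 0.1164 0.9007]  S=[1.5280]  K=[0.7509; -0.1379; 0.2743]  nu=[1.6307]  x^+=[1.7397, -0.4370, 2.5993]  P^+=[0.2271 0.1272 -0.1010; 0.1272 1.1992 0.1742; -0.1010 0.1742 0.7858]
step 2: x^-=[1.3534, -0.5762, 2.4488]  P^-=[0.4757 0.1122 -0.0501; 0.1122 1.3908 0.2345; -0.0501 0.2345 0.8882]  S=[0.7283]  K=[0.6098; -0.0902; 0.1814]  nu=[-4.8036]  x^+=[-1.5756, -0.1431, 1.5773]  P^+=[0.2049 0.1522 -0.1306; 0.1522 1.3849 0.2464; -0.1306 0.2464 0.8643]
step 3: x^-=[-1.5457, -0.0887, 1.0184]  P^-=[0.4628 0.1330 -0.0790; 0.1330 1.5952 0.3133; -0.0790 0.3133 0.9396]  S=[0.6962]  K=[0.6038; -0.0859; 0.1474]  nu=[-2.2840]  x^+=[-2.9248, 0.1076, 0.6818]  P^+=[0.2089 0.1691 -0.1410; 0.1691 1.5900 0.3222; -0.1410 0.3222 0.9245]

K[1,0] = -0.0859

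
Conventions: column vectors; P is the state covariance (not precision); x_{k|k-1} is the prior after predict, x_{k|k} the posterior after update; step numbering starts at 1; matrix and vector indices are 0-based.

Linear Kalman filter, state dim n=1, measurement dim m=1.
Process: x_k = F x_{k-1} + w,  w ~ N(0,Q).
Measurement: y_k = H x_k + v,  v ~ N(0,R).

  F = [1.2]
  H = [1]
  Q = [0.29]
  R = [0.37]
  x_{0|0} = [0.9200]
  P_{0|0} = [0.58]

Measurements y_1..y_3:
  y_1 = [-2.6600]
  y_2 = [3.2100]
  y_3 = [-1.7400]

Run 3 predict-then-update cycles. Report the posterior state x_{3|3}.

step 1: x^-=[1.1040]  P^-=[1.1252]  S=[1.4952]  K=[0.7525]  nu=[-3.7640]  x^+=[-1.7286]  P^+=[0.2784]
step 2: x^-=[-2.0743]  P^-=[0.6910]  S=[1.0610]  K=[0.6513]  nu=[5.2843]  x^+=[1.3671]  P^+=[0.2410]
step 3: x^-=[1.6406]  P^-=[0.6370]  S=[1.0070]  K=[0.6326]  nu=[-3.3806]  x^+=[-0.4979]  P^+=[0.2341]

x_post = [-0.4979]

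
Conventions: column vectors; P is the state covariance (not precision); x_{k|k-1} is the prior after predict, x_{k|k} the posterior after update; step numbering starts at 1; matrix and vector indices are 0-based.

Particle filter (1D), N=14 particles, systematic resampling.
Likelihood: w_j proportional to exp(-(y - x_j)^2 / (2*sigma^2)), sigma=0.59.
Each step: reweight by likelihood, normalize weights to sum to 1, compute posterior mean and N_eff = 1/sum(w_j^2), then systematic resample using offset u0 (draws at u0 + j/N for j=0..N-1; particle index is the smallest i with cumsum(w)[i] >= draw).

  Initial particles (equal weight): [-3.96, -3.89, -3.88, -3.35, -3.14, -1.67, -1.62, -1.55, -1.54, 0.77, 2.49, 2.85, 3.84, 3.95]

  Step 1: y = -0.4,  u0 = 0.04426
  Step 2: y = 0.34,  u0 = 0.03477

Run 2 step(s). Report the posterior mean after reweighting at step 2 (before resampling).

post_mean = 0.7140

step 1: w=[0.0000, 0.0000, 0.0000, 0.0000, 0.0000, 0.1492, 0.1784, 0.2264, 0.2340, 0.2118, 0.0000, 0.0000, 0.0000, 0.0000]  mean=-1.0866  Neff=4.8775  idx=[5, 5, 6, 6, 7, 7, 7, 7, 8, 8, 8, 9, 9, 9]
step 2: w=[0.0013, 0.0013, 0.0017, 0.0017, 0.0025, 0.0025, 0.0025, 0.0025, 0.0026, 0.0026, 0.0026, 0.3254, 0.3254, 0.3254]  mean=0.7140  Neff=3.1485  idx=[11, 11, 11, 11, 11, 12, 12, 12, 12, 13, 13, 13, 13, 13]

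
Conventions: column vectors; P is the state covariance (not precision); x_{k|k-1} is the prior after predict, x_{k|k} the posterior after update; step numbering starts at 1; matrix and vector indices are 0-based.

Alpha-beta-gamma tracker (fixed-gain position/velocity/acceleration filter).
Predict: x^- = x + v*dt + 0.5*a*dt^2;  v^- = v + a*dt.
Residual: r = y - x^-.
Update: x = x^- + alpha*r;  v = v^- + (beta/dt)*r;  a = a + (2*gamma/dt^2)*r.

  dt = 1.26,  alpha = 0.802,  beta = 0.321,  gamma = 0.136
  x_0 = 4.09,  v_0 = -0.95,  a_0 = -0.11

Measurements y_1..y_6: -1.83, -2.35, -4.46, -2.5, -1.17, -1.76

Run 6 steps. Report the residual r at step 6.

step 1: x_pred=2.8057  r=-4.6357  x^+=-0.9121  v^+=-2.2696  a^+=-0.9042
step 2: x_pred=-4.4896  r=2.1396  x^+=-2.7736  v^+=-2.8638  a^+=-0.5376
step 3: x_pred=-6.8088  r=2.3488  x^+=-4.9251  v^+=-2.9429  a^+=-0.1352
step 4: x_pred=-8.7404  r=6.2404  x^+=-3.7356  v^+=-1.5234  a^+=0.9339
step 5: x_pred=-4.9138  r=3.7438  x^+=-1.9113  v^+=0.6071  a^+=1.5753
step 6: x_pred=0.1042  r=-1.8642  x^+=-1.3909  v^+=2.1171  a^+=1.2560

resid = -1.8642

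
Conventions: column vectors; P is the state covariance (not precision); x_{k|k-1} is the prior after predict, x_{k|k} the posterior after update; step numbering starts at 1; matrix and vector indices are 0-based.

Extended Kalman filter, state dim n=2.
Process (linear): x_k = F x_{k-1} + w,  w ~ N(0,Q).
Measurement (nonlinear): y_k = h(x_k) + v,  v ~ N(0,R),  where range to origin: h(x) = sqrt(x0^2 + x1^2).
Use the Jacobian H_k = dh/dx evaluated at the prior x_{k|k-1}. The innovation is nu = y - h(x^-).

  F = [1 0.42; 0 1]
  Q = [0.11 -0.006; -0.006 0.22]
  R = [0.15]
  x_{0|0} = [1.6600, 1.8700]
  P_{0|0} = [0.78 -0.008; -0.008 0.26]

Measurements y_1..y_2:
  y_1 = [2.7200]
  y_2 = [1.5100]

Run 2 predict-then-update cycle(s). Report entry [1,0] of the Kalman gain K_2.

K[1,0] = 0.5123

step 1: x^-=[2.4454, 1.8700]  P^-=[0.9291 0.0952; 0.0952 0.4800]  H_jac=[0.7944 0.6074]  S=[1.0053]  K=[0.7917; 0.3653]  nu=[-0.3585]  x^+=[2.1616, 1.7391]  P^+=[0.2990 -0.1955; -0.1955 0.3459]
step 2: x^-=[2.8920, 1.7391]  P^-=[0.3058 -0.0562; -0.0562 0.5659]  H_jac=[0.8570 0.5153]  S=[0.4752]  K=[0.4905; 0.5123]  nu=[-1.8646]  x^+=[1.9774, 0.7839]  P^+=[0.1915 -0.1756; -0.1756 0.4412]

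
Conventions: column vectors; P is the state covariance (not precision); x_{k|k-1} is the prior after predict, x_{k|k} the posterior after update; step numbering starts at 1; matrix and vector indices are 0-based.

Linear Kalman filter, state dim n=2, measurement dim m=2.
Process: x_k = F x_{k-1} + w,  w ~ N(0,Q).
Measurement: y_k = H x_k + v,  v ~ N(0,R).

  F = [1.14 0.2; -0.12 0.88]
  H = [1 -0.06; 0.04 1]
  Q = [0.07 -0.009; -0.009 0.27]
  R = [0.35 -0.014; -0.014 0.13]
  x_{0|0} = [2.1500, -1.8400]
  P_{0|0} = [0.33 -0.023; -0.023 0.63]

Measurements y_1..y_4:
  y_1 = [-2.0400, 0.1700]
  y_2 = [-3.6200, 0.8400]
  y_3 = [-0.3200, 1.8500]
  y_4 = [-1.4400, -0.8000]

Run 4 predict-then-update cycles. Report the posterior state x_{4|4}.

step 1: x^-=[2.0830, -1.8772]  P^-=[0.5136 0.0342; 0.0342 0.7675]  S=[0.8622 -0.0054; -0.0054 0.9010]  K=[0.5937 0.0643; -0.0084 0.8532]  nu=[-4.2356, 1.9639]  x^+=[-0.3052, -0.1659]  P^+=[0.2064 -0.0082; -0.0082 0.1114]
step 2: x^-=[-0.3811, -0.1094]  P^-=[0.3389 -0.0257; -0.0257 0.3609]  S=[0.6933 -0.0477; -0.0477 0.4894]  K=[0.4927 0.0233; -0.0178 0.7336]  nu=[-3.2454, 0.9646]  x^+=[-1.9576, 0.6560]  P^+=[0.1715 -0.0107; -0.0107 0.0961]
step 3: x^-=[-2.1005, 0.8122]  P^-=[0.2918 -0.0261; -0.0261 0.3491]  S=[0.6462 -0.0493; -0.0493 0.4775]  K=[0.4553 0.0168; -0.0173 0.7272]  nu=[1.8292, 1.1218]  x^+=[-1.2488, 1.5963]  P^+=[0.1585 -0.0105; -0.0105 0.0952]
step 4: x^-=[-1.1044, 1.5546]  P^-=[0.2750 -0.0242; -0.0242 0.3482]  S=[0.6291 -0.0481; -0.0481 0.4767]  K=[0.4406 0.0167; -0.0162 0.7268]  nu=[-0.2423, -2.3104]  x^+=[-1.2497, -0.1206]  P^+=[0.1534 -0.0101; -0.0101 0.0951]

x_post = [-1.2497, -0.1206]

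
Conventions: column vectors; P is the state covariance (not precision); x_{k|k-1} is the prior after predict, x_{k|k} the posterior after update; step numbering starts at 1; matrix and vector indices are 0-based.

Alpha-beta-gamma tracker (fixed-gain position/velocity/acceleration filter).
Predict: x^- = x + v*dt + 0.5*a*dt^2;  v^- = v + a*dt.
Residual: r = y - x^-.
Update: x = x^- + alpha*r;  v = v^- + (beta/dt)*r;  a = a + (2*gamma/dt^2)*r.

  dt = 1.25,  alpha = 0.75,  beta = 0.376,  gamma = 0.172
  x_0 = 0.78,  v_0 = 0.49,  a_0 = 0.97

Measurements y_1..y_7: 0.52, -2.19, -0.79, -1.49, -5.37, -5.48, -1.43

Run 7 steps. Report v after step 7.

step 1: x_pred=2.1503  r=-1.6303  x^+=0.9276  v^+=1.2121  a^+=0.6111
step 2: x_pred=2.9201  r=-5.1101  x^+=-0.9125  v^+=0.4388  a^+=-0.5140
step 3: x_pred=-0.7655  r=-0.0245  x^+=-0.7839  v^+=-0.2110  a^+=-0.5194
step 4: x_pred=-1.4534  r=-0.0366  x^+=-1.4808  v^+=-0.8712  a^+=-0.5274
step 5: x_pred=-2.9819  r=-2.3881  x^+=-4.7730  v^+=-2.2488  a^+=-1.0532
step 6: x_pred=-8.4068  r=2.9268  x^+=-6.2117  v^+=-2.6849  a^+=-0.4088
step 7: x_pred=-9.8872  r=8.4572  x^+=-3.5443  v^+=-0.6520  a^+=1.4531

v_post = -0.6520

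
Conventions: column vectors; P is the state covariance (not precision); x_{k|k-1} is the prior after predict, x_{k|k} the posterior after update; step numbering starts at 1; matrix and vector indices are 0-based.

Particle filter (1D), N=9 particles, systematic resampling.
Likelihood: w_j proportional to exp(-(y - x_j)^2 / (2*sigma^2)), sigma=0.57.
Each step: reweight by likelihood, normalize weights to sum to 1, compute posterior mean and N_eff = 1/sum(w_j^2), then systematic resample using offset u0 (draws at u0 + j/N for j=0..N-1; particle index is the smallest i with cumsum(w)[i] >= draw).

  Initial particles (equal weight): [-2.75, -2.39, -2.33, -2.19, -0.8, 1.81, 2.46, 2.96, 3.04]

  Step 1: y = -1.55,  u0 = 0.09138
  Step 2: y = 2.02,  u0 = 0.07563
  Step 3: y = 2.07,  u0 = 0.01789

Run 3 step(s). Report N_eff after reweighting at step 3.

N_eff = 9.0000

step 1: w=[0.0608, 0.1884, 0.2188, 0.2971, 0.2348, 0.0000, 0.0000, 0.0000, 0.0000]  mean=-1.9660  Neff=4.3385  idx=[1, 1, 2, 2, 3, 3, 3, 4, 4]
step 2: w=[0.0000, 0.0000, 0.0000, 0.0000, 0.0000, 0.0000, 0.0000, 0.5000, 0.5000]  mean=-0.8000  Neff=2.0000  idx=[7, 7, 7, 7, 8, 8, 8, 8, 8]
step 3: w=[0.1111, 0.1111, 0.1111, 0.1111, 0.1111, 0.1111, 0.1111, 0.1111, 0.1111]  mean=-0.8000  Neff=9.0000  idx=[0, 1, 2, 3, 4, 5, 6, 7, 8]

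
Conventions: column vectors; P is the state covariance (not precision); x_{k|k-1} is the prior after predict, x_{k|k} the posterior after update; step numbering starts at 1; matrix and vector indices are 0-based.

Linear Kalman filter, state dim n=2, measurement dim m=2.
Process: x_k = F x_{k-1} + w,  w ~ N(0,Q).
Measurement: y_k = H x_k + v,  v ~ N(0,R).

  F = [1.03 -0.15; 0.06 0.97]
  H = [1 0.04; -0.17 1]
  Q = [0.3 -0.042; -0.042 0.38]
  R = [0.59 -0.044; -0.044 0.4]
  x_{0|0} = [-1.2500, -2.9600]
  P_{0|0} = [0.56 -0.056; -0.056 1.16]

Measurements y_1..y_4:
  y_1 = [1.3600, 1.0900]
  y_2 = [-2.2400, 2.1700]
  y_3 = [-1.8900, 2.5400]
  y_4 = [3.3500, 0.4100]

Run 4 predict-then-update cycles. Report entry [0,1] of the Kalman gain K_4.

K[0,1] = -0.0678

step 1: x^-=[-0.8435, -2.9462]  P^-=[0.9375 -0.2316; -0.2316 1.4669]  S=[1.5113 -0.3747; -0.3747 1.9728]  K=[0.5930 -0.0856; 0.0786 0.7785]  nu=[2.3213, 3.8928]  x^+=[0.2000, 0.2667]  P^+=[0.3536 -0.0002; -0.0002 0.3079]
step 2: x^-=[0.1660, 0.2707]  P^-=[0.6822 -0.0651; -0.0651 0.6710]  S=[1.2680 -0.1978; -0.1978 1.1128]  K=[0.5251 -0.0694; 0.0673 0.6248]  nu=[-2.4168, 1.9275]  x^+=[-1.2368, 1.3125]  P^+=[0.3128 0.0023; 0.0023 0.2474]
step 3: x^-=[-1.4708, 1.1989]  P^-=[0.6367 -0.0564; -0.0564 0.6141]  S=[1.2231 -0.1837; -0.1837 1.0517]  K=[0.5085 -0.0677; 0.0647 0.6044]  nu=[-0.4671, 1.0910]  x^+=[-1.7822, 1.8281]  P^+=[0.3029 0.0020; 0.0020 0.2392]
step 4: x^-=[-2.1099, 1.6663]  P^-=[0.6261 -0.0561; -0.0561 0.6064]  S=[1.2126 -0.1819; -0.1819 1.0436]  K=[0.5043 -0.0678; 0.0640 0.6014]  nu=[5.3933, -1.6150]  x^+=[0.7196, 1.0400]  P^+=[0.3005 0.0018; 0.0018 0.2380]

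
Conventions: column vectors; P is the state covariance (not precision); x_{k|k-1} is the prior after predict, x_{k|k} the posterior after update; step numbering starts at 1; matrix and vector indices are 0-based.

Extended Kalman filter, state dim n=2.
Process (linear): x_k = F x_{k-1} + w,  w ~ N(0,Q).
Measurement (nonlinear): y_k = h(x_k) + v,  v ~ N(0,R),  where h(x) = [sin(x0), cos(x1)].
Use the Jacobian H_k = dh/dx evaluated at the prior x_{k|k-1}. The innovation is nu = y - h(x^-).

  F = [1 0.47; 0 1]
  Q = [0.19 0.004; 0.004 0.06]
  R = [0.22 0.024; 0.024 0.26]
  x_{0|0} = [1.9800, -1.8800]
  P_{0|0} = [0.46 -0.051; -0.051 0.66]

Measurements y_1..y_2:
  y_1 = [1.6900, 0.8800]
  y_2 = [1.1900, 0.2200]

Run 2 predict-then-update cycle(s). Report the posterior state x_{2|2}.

step 1: x^-=[1.0964, -1.8800]  P^-=[0.7479 0.2632; 0.2632 0.7200]  H_jac=[0.4568 0.0000; 0.0000 0.9526]  S=[0.3761 0.1385; 0.1385 0.9133]  K=[0.8551 0.1448; 0.0456 0.7440]  nu=[0.8004, 1.1843]  x^+=[1.9523, -0.9623]  P^+=[0.4194 0.0611; 0.0611 0.2042]
step 2: x^-=[1.5001, -0.9623]  P^-=[0.7119 0.1611; 0.1611 0.2642]  H_jac=[0.0707 0.0000; 0.0000 0.8205]  S=[0.2236 0.0333; 0.0333 0.4379]  K=[0.1822 0.2879; -0.0232 0.4969]  nu=[0.1925, -0.3516]  x^+=[1.4339, -1.1415]  P^+=[0.6647 0.0966; 0.0966 0.1568]

x_post = [1.4339, -1.1415]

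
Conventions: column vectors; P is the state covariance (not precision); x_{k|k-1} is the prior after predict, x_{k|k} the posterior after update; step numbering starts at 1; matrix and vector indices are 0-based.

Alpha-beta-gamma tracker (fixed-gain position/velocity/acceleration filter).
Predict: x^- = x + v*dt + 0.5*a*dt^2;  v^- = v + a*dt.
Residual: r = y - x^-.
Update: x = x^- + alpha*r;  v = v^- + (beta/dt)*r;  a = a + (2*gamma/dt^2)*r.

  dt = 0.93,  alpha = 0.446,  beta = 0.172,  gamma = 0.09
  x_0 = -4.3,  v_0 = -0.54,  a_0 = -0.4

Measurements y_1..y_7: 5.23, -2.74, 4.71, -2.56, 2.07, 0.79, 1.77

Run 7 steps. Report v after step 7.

step 1: x_pred=-4.9752  r=10.2052  x^+=-0.4237  v^+=0.9754  a^+=1.7239
step 2: x_pred=1.2289  r=-3.9689  x^+=-0.5412  v^+=1.8446  a^+=0.8979
step 3: x_pred=1.5625  r=3.1475  x^+=2.9663  v^+=3.2617  a^+=1.5529
step 4: x_pred=6.6712  r=-9.2312  x^+=2.5541  v^+=2.9986  a^+=-0.3683
step 5: x_pred=5.1836  r=-3.1136  x^+=3.7949  v^+=2.0803  a^+=-1.0162
step 6: x_pred=5.2901  r=-4.5001  x^+=3.2831  v^+=0.3029  a^+=-1.9528
step 7: x_pred=2.7203  r=-0.9503  x^+=2.2964  v^+=-1.6889  a^+=-2.1506

v_post = -1.6889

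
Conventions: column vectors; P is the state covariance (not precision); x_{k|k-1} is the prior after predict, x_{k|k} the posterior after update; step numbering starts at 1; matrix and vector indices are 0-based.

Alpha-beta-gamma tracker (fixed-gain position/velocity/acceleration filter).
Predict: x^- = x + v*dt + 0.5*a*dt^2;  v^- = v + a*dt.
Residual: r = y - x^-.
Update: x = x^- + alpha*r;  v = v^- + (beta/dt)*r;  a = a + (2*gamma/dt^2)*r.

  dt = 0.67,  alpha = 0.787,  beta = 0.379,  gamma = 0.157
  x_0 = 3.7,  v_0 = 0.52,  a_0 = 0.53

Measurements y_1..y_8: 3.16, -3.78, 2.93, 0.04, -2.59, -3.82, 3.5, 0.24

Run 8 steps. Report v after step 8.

step 1: x_pred=4.1674  r=-1.0074  x^+=3.3746  v^+=0.3053  a^+=-0.1746
step 2: x_pred=3.5399  r=-7.3199  x^+=-2.2209  v^+=-3.9524  a^+=-5.2948
step 3: x_pred=-6.0574  r=8.9874  x^+=1.0157  v^+=-2.4160  a^+=0.9918
step 4: x_pred=-0.3804  r=0.4204  x^+=-0.0496  v^+=-1.5137  a^+=1.2858
step 5: x_pred=-0.7751  r=-1.8149  x^+=-2.2034  v^+=-1.6788  a^+=0.0164
step 6: x_pred=-3.3246  r=-0.4954  x^+=-3.7145  v^+=-1.9481  a^+=-0.3302
step 7: x_pred=-5.0938  r=8.5938  x^+=1.6695  v^+=2.6920  a^+=5.6811
step 8: x_pred=4.7482  r=-4.5082  x^+=1.2003  v^+=3.9481  a^+=2.5276

v_post = 3.9481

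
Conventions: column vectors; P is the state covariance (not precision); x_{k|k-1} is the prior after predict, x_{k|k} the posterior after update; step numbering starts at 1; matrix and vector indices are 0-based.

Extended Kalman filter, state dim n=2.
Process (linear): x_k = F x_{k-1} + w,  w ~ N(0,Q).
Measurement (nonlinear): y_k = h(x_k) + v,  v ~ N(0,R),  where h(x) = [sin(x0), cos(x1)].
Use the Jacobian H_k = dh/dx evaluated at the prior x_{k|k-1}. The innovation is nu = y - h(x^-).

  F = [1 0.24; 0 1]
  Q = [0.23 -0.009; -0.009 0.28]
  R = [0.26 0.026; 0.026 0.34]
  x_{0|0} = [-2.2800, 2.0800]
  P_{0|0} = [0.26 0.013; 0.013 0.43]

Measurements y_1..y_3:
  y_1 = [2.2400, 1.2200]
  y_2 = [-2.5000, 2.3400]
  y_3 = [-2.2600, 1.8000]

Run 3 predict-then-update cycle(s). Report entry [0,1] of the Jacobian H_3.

H_jac[0,1] = 0.0000

step 1: x^-=[-1.7808, 2.0800]  P^-=[0.5210 0.1072; 0.1072 0.7100]  H_jac=[-0.2085 0.0000; 0.0000 -0.8731]  S=[0.2826 0.0455; 0.0455 0.8813]  K=[-0.3702 -0.0871; 0.0345 -0.7052]  nu=[3.2180, 1.7075]  x^+=[-3.1210, 0.9868]  P^+=[0.4726 0.0449; 0.0449 0.2736]
step 2: x^-=[-2.8841, 0.9868]  P^-=[0.7400 0.1016; 0.1016 0.5536]  H_jac=[-0.9670 0.0000; 0.0000 -0.8343]  S=[0.9520 0.1080; 0.1080 0.7253]  K=[-0.7511 -0.0051; -0.0315 -0.6321]  nu=[-2.2454, 1.7887]  x^+=[-1.2067, -0.0729]  P^+=[0.2021 0.0255; 0.0255 0.2586]
step 3: x^-=[-1.2242, -0.0729]  P^-=[0.4592 0.0785; 0.0785 0.5386]  H_jac=[0.3397 0.0000; 0.0000 0.0729]  S=[0.3130 0.0279; 0.0279 0.3429]  K=[0.5005 -0.0241; 0.0756 0.1083]  nu=[-1.3195, 0.8027]  x^+=[-1.9040, -0.0857]  P^+=[0.3813 0.0661; 0.0661 0.5323]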